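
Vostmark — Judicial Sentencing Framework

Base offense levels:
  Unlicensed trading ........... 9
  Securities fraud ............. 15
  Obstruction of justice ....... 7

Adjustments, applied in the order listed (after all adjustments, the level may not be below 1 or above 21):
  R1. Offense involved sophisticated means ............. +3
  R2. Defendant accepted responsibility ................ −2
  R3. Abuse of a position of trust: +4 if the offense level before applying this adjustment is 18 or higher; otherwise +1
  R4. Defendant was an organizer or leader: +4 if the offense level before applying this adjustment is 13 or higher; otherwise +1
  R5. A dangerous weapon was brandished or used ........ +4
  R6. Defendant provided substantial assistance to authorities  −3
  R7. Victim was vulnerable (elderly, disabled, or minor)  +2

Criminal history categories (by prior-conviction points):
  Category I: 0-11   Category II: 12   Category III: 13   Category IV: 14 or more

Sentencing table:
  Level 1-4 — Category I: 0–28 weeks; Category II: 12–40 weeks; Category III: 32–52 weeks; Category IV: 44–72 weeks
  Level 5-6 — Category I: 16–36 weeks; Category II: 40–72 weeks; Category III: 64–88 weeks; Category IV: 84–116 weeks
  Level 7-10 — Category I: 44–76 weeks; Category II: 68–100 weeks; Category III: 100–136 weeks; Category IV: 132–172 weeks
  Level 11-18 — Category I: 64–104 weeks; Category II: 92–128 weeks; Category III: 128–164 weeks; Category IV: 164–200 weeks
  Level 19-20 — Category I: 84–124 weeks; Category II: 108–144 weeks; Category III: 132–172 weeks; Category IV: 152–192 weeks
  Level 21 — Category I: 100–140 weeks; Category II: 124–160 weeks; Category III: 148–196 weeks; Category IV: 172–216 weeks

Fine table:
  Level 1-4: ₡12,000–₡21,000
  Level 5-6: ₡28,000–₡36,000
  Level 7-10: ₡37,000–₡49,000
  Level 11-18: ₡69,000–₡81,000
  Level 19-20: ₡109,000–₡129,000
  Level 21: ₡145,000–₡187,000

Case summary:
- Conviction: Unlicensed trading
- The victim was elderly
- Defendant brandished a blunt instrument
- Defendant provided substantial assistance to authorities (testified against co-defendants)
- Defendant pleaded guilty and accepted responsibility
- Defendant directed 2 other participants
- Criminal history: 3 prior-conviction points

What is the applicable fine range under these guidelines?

Base offense level for unlicensed trading: 9.
R2 applies: 9 − 2 = 7.
R4 applies (level before this adjustment is 7 < 13, so +1): 7 + 1 = 8.
R5 applies: 8 + 4 = 12.
R6 applies: 12 − 3 = 9.
R7 applies: 9 + 2 = 11.
Final offense level: 11.
Level 11 falls in the 11-18 band.
Fine table: Level 11-18 → ₡69,000–₡81,000.

₡69,000–₡81,000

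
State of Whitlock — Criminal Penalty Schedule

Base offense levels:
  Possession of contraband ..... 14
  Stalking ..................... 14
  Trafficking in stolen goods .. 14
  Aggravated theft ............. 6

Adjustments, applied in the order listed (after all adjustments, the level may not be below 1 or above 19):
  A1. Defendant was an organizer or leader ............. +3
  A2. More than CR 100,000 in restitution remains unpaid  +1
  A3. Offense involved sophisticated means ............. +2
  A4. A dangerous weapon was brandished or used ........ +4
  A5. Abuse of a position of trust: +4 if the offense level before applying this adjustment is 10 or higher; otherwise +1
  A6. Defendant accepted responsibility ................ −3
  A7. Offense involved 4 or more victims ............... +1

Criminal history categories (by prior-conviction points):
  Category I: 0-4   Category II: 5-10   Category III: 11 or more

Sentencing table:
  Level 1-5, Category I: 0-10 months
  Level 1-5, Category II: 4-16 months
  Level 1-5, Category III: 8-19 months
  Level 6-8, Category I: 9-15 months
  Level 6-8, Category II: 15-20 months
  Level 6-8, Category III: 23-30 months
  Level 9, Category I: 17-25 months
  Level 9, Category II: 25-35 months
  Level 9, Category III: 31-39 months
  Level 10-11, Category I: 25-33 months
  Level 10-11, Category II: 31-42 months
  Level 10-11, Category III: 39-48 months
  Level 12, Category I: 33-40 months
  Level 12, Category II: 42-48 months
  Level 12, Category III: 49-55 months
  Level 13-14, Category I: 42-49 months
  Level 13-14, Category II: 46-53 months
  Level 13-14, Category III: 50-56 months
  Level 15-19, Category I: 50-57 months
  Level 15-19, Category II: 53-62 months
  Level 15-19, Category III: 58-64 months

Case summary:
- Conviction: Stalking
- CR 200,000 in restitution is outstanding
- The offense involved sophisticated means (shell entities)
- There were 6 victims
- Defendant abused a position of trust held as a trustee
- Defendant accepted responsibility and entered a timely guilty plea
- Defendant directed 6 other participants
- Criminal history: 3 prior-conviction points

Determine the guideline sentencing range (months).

Base offense level for stalking: 14.
A1 applies: 14 + 3 = 17.
A2 applies: 17 + 1 = 18.
A3 applies: 18 + 2 = 20.
A4 does not apply.
A5 applies (level before this adjustment is 20 ≥ 10, so +4): 20 + 4 = 24.
A6 applies: 24 − 3 = 21.
A7 applies: 21 + 1 = 22.
Level 22 exceeds the maximum of 19; capped at 19.
Final offense level: 19.
Criminal history: 3 prior points → Category I (0-4).
Level 19 falls in the 15-19 band.
Grid: Level 15-19 × Category I = 50-57 months.

50-57 months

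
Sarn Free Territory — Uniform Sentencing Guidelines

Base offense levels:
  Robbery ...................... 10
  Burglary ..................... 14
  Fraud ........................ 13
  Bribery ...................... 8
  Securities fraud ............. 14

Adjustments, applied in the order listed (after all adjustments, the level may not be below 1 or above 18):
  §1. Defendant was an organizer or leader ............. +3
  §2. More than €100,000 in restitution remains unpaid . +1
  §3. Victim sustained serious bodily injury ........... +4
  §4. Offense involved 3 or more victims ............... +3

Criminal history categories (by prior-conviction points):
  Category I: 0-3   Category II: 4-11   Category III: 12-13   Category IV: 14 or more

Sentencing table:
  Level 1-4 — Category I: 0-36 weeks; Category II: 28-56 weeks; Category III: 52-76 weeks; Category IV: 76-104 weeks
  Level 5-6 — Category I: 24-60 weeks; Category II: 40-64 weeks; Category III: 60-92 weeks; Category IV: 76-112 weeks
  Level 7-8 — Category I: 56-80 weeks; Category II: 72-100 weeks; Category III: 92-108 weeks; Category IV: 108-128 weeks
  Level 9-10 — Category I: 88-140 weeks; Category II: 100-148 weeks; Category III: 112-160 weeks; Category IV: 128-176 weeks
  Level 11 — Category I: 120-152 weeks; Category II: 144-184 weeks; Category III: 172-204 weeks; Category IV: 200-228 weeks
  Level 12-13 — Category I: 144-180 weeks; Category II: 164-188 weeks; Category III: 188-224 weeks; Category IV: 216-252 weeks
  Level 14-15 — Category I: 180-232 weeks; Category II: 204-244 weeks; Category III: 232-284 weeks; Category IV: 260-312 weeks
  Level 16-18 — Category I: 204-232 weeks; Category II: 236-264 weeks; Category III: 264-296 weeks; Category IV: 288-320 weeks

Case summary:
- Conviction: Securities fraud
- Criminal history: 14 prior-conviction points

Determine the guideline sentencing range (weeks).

Base offense level for securities fraud: 14.
Final offense level: 14.
Criminal history: 14 prior points → Category IV (14+).
Level 14 falls in the 14-15 band.
Grid: Level 14-15 × Category IV = 260-312 weeks.

260-312 weeks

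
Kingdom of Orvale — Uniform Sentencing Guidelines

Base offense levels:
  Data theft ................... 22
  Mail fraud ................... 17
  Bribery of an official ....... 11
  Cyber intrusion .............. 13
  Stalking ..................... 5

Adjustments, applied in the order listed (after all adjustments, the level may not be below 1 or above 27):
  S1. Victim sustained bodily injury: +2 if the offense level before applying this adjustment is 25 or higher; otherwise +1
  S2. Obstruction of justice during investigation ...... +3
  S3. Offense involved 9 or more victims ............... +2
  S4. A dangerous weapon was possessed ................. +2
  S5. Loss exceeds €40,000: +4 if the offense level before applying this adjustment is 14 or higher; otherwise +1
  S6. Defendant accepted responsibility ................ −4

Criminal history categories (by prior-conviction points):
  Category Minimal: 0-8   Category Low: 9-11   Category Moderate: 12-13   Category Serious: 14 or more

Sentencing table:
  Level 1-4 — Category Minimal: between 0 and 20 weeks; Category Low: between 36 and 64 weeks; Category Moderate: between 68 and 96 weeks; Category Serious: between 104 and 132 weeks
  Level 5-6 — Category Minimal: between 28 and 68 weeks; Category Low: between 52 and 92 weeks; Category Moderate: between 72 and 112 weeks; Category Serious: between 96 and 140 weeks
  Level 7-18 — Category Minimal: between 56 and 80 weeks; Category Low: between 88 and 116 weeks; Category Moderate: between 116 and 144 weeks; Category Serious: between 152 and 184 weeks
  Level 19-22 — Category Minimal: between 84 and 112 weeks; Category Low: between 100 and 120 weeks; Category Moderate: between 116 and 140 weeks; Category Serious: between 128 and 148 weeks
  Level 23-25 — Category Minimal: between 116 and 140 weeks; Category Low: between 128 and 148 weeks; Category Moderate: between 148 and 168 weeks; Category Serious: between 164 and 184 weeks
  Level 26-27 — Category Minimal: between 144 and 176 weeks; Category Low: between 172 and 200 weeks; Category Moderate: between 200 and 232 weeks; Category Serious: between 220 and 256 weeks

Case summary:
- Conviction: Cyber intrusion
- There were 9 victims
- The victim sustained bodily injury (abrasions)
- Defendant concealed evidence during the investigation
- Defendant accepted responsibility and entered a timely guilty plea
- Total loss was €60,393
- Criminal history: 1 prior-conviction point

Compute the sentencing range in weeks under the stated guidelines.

84-112 weeks

Base offense level for cyber intrusion: 13.
S1 applies (level before this adjustment is 13 < 25, so +1): 13 + 1 = 14.
S2 applies: 14 + 3 = 17.
S3 applies: 17 + 2 = 19.
S4 does not apply.
S5 applies (level before this adjustment is 19 ≥ 14, so +4): 19 + 4 = 23.
S6 applies: 23 − 4 = 19.
Final offense level: 19.
Criminal history: 1 prior point → Category Minimal (0-8).
Level 19 falls in the 19-22 band.
Grid: Level 19-22 × Category Minimal = 84-112 weeks.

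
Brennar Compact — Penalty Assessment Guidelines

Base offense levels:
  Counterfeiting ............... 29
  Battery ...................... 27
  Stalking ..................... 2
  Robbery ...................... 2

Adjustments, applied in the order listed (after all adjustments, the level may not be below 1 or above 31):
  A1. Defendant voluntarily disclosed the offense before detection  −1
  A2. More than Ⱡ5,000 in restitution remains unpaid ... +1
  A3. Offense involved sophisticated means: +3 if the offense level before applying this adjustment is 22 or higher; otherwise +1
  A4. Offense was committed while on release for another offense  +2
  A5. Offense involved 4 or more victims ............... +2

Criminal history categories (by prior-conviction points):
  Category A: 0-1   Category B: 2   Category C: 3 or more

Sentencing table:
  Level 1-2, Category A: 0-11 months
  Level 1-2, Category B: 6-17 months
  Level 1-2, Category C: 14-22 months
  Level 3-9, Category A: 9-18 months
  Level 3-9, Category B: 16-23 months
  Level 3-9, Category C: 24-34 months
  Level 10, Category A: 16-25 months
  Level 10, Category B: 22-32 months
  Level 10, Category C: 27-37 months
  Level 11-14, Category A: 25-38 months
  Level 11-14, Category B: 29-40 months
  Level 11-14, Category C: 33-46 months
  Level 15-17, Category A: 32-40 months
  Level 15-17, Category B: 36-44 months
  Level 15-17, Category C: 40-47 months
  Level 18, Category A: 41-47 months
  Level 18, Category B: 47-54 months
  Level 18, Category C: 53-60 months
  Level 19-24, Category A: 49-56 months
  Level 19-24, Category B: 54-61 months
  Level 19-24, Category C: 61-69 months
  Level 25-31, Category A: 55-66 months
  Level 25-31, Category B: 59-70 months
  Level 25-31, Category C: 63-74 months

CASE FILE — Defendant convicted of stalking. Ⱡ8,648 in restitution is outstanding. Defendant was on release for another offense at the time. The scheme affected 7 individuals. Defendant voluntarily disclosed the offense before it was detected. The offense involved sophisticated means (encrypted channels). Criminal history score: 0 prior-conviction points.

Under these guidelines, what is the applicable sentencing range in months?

Base offense level for stalking: 2.
A1 applies: 2 − 1 = 1.
A2 applies: 1 + 1 = 2.
A3 applies (level before this adjustment is 2 < 22, so +1): 2 + 1 = 3.
A4 applies: 3 + 2 = 5.
A5 applies: 5 + 2 = 7.
Final offense level: 7.
Criminal history: 0 prior points → Category A (0-1).
Level 7 falls in the 3-9 band.
Grid: Level 3-9 × Category A = 9-18 months.

9-18 months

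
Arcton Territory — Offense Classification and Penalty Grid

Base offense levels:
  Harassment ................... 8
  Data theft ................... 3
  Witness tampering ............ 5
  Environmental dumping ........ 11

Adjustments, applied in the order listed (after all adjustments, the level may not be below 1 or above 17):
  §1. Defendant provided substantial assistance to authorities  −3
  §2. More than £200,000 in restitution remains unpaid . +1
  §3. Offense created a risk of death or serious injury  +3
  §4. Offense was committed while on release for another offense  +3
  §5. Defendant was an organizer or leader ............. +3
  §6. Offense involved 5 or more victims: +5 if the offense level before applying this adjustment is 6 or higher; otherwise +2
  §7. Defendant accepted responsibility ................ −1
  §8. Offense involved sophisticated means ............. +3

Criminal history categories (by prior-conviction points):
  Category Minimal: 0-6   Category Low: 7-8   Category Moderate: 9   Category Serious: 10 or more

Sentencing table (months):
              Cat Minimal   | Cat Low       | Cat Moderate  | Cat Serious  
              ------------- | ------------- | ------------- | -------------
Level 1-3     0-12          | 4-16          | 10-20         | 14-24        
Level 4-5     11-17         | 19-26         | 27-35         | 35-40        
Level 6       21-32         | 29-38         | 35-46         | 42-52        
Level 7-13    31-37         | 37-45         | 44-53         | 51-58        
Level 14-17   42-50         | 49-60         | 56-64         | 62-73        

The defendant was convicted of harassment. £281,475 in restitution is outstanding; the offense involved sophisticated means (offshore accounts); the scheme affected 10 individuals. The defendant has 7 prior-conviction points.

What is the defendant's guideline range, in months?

49-60 months

Base offense level for harassment: 8.
§1 does not apply.
§2 applies: 8 + 1 = 9.
§4 does not apply.
§5 does not apply.
§6 applies (level before this adjustment is 9 ≥ 6, so +5): 9 + 5 = 14.
§7 does not apply.
§8 applies: 14 + 3 = 17.
Final offense level: 17.
Criminal history: 7 prior points → Category Low (7-8).
Level 17 falls in the 14-17 band.
Grid: Level 14-17 × Category Low = 49-60 months.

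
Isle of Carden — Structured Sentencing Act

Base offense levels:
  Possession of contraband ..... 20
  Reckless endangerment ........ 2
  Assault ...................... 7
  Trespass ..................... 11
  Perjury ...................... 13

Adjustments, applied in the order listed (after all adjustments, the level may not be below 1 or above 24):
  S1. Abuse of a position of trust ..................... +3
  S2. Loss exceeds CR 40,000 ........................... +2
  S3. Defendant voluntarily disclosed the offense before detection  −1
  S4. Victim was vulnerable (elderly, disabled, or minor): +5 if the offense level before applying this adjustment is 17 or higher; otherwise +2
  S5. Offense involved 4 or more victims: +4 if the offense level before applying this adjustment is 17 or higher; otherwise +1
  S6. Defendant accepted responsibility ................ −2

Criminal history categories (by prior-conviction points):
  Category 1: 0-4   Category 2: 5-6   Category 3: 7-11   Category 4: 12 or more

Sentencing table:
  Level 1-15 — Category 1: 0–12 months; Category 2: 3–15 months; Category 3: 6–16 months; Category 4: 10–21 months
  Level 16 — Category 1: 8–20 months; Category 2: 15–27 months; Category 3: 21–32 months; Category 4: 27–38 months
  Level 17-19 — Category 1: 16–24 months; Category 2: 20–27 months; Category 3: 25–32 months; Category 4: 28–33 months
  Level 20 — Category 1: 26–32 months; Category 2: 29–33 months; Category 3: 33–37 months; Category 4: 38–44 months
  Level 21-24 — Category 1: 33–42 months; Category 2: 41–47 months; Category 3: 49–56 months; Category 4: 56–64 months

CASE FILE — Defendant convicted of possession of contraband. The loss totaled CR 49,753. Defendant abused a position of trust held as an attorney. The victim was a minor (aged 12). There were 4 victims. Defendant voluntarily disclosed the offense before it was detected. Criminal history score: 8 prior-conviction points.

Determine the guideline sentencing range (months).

49-56 months

Base offense level for possession of contraband: 20.
S1 applies: 20 + 3 = 23.
S2 applies: 23 + 2 = 25.
S3 applies: 25 − 1 = 24.
S4 applies (level before this adjustment is 24 ≥ 17, so +5): 24 + 5 = 29.
S5 applies (level before this adjustment is 29 ≥ 17, so +4): 29 + 4 = 33.
S6 does not apply.
Level 33 exceeds the maximum of 24; capped at 24.
Final offense level: 24.
Criminal history: 8 prior points → Category 3 (7-11).
Level 24 falls in the 21-24 band.
Grid: Level 21-24 × Category 3 = 49-56 months.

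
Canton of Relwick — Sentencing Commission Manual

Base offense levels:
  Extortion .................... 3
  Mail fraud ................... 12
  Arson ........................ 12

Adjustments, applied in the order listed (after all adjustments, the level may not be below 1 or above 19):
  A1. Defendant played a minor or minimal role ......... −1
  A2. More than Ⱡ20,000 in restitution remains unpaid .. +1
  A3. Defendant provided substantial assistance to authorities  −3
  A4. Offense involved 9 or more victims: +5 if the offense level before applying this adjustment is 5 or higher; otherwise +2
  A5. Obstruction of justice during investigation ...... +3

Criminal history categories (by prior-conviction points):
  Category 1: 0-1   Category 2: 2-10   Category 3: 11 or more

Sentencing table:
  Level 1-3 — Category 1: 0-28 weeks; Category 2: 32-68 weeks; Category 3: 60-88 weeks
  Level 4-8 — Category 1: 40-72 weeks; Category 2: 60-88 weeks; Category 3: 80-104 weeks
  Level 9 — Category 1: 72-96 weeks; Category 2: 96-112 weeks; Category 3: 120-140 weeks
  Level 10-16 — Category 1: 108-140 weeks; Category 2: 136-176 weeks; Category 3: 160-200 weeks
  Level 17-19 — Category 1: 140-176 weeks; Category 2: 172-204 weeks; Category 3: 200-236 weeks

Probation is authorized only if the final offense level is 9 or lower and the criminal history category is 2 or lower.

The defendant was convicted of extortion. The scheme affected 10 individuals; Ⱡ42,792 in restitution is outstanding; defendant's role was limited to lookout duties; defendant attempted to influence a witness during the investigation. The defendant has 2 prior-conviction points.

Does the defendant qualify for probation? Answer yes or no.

Base offense level for extortion: 3.
A1 applies: 3 − 1 = 2.
A2 applies: 2 + 1 = 3.
A4 applies (level before this adjustment is 3 < 5, so +2): 3 + 2 = 5.
A5 applies: 5 + 3 = 8.
Final offense level: 8.
Criminal history: 2 prior points → Category 2 (2-10).
Level 8 falls in the 4-8 band.
Grid: Level 4-8 × Category 2 = 60-88 weeks.
Probation check: level 8 ≤ 9 and category 2 ≤ 2 → eligible.

Yes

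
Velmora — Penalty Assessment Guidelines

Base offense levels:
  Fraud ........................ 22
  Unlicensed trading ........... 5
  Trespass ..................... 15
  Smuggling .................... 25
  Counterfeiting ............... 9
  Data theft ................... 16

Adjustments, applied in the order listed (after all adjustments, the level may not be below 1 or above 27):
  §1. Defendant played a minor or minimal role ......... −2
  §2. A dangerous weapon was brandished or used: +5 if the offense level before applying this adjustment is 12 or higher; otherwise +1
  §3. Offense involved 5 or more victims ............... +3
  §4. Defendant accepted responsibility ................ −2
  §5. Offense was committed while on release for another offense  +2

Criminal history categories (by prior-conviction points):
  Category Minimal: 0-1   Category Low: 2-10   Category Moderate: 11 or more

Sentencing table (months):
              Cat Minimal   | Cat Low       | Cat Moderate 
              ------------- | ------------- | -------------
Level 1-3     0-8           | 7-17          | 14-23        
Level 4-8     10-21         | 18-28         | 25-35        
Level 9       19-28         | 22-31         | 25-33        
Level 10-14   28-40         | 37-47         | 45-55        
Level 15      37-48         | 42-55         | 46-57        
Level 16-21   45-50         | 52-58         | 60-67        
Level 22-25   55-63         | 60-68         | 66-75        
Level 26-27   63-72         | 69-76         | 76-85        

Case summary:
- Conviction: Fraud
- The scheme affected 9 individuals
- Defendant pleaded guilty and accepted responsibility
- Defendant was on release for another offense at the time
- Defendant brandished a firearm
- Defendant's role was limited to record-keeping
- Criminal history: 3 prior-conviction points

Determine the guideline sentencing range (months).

69-76 months

Base offense level for fraud: 22.
§1 applies: 22 − 2 = 20.
§2 applies (level before this adjustment is 20 ≥ 12, so +5): 20 + 5 = 25.
§3 applies: 25 + 3 = 28.
§4 applies: 28 − 2 = 26.
§5 applies: 26 + 2 = 28.
Level 28 exceeds the maximum of 27; capped at 27.
Final offense level: 27.
Criminal history: 3 prior points → Category Low (2-10).
Level 27 falls in the 26-27 band.
Grid: Level 26-27 × Category Low = 69-76 months.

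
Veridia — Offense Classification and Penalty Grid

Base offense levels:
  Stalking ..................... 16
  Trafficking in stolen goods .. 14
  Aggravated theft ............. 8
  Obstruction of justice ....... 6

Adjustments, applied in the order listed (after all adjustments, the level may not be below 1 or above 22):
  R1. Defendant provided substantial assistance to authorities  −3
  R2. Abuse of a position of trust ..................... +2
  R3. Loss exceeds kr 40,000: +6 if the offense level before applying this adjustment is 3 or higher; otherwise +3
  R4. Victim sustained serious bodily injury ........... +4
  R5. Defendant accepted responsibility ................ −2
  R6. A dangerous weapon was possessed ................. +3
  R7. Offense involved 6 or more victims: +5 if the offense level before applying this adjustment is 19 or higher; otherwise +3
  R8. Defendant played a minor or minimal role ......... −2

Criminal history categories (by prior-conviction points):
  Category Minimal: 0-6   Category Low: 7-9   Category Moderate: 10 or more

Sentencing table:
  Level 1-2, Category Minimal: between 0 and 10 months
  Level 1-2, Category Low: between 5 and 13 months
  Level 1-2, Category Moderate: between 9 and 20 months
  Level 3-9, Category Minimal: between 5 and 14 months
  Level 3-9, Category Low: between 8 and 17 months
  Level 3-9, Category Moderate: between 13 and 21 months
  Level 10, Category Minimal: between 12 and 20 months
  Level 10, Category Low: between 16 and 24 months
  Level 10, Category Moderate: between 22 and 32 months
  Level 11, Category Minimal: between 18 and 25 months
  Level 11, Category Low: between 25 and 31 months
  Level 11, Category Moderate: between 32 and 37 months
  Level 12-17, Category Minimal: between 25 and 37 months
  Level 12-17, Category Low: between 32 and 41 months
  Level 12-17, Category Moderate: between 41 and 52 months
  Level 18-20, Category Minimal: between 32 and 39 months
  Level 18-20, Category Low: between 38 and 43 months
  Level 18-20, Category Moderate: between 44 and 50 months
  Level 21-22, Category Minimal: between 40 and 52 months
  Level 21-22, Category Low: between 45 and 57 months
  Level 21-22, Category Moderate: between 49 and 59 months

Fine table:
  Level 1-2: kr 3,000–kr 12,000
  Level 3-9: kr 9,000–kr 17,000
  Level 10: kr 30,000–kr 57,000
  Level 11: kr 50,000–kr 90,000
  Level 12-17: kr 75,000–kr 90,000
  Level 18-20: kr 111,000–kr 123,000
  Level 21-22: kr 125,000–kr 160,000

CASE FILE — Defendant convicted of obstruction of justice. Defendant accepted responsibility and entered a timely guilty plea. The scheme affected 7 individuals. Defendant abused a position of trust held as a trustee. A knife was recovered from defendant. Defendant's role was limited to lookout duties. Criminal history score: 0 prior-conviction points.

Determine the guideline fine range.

kr 30,000–kr 57,000

Base offense level for obstruction of justice: 6.
R1 does not apply.
R2 applies: 6 + 2 = 8.
R3 does not apply.
R4 does not apply.
R5 applies: 8 − 2 = 6.
R6 applies: 6 + 3 = 9.
R7 applies (level before this adjustment is 9 < 19, so +3): 9 + 3 = 12.
R8 applies: 12 − 2 = 10.
Final offense level: 10.
Level 10 falls in the 10 band.
Fine table: Level 10 → kr 30,000–kr 57,000.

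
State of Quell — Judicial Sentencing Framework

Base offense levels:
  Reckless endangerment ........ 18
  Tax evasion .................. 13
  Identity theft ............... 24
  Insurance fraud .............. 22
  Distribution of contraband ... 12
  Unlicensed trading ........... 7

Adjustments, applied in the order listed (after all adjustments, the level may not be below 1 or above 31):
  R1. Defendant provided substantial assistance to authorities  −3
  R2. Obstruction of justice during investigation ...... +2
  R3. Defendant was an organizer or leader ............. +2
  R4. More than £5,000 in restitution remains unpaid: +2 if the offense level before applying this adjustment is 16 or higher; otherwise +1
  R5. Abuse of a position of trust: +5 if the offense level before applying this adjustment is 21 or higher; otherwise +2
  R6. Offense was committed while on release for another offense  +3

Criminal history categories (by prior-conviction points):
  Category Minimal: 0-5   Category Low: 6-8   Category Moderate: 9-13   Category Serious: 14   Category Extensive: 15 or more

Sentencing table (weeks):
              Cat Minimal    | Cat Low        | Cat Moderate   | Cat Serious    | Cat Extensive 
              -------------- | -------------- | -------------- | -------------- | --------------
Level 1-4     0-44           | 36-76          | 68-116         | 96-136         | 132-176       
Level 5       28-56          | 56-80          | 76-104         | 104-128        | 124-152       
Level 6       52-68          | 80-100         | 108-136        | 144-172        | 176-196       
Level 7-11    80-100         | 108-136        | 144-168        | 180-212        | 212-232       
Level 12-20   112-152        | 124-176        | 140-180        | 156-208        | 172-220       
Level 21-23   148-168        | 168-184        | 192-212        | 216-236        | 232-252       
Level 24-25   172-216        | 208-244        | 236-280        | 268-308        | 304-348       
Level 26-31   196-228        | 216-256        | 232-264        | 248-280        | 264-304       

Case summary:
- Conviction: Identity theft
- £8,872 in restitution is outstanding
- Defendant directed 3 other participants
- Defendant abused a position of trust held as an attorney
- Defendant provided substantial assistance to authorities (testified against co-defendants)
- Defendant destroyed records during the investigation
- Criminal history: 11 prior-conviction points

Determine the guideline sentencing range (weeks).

232-264 weeks

Base offense level for identity theft: 24.
R1 applies: 24 − 3 = 21.
R2 applies: 21 + 2 = 23.
R3 applies: 23 + 2 = 25.
R4 applies (level before this adjustment is 25 ≥ 16, so +2): 25 + 2 = 27.
R5 applies (level before this adjustment is 27 ≥ 21, so +5): 27 + 5 = 32.
Level 32 exceeds the maximum of 31; capped at 31.
Final offense level: 31.
Criminal history: 11 prior points → Category Moderate (9-13).
Level 31 falls in the 26-31 band.
Grid: Level 26-31 × Category Moderate = 232-264 weeks.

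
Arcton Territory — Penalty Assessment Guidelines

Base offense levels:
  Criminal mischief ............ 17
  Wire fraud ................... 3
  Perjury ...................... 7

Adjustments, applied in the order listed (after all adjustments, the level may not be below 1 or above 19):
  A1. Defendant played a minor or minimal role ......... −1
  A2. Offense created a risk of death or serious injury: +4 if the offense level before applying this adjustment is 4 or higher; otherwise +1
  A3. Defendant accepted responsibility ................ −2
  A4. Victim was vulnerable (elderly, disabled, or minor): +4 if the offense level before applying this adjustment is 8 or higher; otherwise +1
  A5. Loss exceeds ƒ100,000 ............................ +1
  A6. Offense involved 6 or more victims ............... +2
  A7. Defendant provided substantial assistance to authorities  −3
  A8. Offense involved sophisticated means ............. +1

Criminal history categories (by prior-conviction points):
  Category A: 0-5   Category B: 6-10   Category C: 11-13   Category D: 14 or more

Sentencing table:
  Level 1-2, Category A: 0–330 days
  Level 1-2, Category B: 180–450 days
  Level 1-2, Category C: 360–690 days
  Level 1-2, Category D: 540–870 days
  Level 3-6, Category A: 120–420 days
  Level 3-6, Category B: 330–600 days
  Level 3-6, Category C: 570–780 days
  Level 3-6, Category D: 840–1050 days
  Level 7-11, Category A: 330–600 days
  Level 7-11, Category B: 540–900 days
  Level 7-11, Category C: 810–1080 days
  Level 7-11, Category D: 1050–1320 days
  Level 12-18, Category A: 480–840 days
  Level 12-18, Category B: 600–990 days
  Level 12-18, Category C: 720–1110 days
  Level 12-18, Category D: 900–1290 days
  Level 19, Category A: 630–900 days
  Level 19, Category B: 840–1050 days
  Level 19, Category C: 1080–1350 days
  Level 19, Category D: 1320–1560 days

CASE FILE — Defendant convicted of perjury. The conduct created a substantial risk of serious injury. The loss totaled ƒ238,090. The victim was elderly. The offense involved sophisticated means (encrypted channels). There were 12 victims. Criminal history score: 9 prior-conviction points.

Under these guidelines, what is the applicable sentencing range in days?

840-1050 days

Base offense level for perjury: 7.
A1 does not apply.
A2 applies (level before this adjustment is 7 ≥ 4, so +4): 7 + 4 = 11.
A4 applies (level before this adjustment is 11 ≥ 8, so +4): 11 + 4 = 15.
A5 applies: 15 + 1 = 16.
A6 applies: 16 + 2 = 18.
A8 applies: 18 + 1 = 19.
Final offense level: 19.
Criminal history: 9 prior points → Category B (6-10).
Level 19 falls in the 19 band.
Grid: Level 19 × Category B = 840-1050 days.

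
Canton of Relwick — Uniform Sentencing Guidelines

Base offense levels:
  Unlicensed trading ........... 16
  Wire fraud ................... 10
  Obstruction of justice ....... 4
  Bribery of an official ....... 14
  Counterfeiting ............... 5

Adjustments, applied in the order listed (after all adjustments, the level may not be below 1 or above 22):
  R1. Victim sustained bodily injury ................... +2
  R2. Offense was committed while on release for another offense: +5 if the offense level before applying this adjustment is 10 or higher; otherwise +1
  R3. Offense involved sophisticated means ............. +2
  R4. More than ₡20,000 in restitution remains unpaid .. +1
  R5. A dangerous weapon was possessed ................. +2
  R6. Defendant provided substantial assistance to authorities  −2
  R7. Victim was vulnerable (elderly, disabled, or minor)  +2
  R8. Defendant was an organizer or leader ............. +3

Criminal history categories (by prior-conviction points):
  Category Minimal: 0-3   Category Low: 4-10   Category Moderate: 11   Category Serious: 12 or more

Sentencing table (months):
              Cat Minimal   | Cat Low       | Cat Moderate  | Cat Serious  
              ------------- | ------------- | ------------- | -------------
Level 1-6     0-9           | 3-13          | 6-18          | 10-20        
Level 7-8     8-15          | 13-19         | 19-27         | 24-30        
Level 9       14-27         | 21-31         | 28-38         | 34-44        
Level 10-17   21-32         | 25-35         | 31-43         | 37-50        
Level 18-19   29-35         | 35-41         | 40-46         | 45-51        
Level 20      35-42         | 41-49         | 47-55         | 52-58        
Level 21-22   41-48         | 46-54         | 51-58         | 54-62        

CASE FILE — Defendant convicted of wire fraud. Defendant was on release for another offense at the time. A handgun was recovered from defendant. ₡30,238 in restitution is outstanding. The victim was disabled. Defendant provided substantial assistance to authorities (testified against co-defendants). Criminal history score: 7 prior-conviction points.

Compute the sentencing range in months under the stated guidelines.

Base offense level for wire fraud: 10.
R1 does not apply.
R2 applies (level before this adjustment is 10 ≥ 10, so +5): 10 + 5 = 15.
R3 does not apply.
R4 applies: 15 + 1 = 16.
R5 applies: 16 + 2 = 18.
R6 applies: 18 − 2 = 16.
R7 applies: 16 + 2 = 18.
Final offense level: 18.
Criminal history: 7 prior points → Category Low (4-10).
Level 18 falls in the 18-19 band.
Grid: Level 18-19 × Category Low = 35-41 months.

35-41 months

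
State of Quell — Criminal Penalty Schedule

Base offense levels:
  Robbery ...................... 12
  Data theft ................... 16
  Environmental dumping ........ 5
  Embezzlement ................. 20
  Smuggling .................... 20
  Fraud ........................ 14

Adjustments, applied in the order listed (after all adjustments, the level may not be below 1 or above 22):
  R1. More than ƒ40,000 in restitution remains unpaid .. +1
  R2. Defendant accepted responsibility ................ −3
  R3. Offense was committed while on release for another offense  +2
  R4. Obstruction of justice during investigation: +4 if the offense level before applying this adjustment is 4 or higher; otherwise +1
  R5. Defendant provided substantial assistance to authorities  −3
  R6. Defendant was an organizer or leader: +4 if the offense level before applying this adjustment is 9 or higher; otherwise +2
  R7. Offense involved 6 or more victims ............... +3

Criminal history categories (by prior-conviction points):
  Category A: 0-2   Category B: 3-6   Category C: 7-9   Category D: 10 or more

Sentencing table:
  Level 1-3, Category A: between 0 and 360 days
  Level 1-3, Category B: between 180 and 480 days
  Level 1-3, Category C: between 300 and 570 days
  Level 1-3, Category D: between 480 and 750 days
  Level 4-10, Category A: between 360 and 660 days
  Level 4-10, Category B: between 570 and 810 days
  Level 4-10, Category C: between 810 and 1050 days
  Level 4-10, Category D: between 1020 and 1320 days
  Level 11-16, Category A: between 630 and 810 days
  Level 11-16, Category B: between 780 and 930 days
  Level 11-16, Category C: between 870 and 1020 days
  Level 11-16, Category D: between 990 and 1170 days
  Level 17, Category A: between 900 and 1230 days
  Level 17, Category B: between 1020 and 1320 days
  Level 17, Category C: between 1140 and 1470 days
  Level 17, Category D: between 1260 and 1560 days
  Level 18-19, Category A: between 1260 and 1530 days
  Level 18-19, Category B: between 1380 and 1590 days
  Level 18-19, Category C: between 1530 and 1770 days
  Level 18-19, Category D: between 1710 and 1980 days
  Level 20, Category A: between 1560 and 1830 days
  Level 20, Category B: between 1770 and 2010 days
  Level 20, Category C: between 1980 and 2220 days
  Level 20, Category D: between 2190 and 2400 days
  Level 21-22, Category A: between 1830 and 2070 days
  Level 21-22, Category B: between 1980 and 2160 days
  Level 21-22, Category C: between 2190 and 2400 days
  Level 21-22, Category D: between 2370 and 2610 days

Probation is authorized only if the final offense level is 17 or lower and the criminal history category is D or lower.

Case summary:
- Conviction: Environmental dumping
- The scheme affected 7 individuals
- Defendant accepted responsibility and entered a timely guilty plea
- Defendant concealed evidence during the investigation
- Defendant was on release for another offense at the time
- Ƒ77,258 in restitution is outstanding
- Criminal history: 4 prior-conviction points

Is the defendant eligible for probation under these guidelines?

Base offense level for environmental dumping: 5.
R1 applies: 5 + 1 = 6.
R2 applies: 6 − 3 = 3.
R3 applies: 3 + 2 = 5.
R4 applies (level before this adjustment is 5 ≥ 4, so +4): 5 + 4 = 9.
R5 does not apply.
R7 applies: 9 + 3 = 12.
Final offense level: 12.
Criminal history: 4 prior points → Category B (3-6).
Level 12 falls in the 11-16 band.
Grid: Level 11-16 × Category B = 780-930 days.
Probation check: level 12 ≤ 17 and category B ≤ D → eligible.

Yes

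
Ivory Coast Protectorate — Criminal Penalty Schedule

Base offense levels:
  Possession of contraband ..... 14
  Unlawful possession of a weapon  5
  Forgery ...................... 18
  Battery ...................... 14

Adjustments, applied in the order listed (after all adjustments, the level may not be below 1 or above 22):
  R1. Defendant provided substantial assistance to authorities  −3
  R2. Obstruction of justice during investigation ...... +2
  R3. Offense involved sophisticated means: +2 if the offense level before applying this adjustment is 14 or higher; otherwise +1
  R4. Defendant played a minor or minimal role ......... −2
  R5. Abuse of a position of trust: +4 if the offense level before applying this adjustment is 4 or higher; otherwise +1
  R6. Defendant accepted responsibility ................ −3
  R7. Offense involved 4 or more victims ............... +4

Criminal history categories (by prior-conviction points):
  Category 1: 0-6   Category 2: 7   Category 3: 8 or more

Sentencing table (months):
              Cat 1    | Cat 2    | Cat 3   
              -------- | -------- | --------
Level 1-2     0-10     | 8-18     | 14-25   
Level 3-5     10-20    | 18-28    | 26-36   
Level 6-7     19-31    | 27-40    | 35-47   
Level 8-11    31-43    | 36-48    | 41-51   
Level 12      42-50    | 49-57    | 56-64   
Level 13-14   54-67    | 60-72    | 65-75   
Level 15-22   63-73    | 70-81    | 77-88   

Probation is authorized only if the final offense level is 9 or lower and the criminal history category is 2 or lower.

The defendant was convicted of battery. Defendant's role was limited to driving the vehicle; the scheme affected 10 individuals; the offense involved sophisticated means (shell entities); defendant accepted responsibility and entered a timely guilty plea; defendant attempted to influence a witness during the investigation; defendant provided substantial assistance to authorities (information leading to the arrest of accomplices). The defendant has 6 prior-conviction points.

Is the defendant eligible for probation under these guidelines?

No

Base offense level for battery: 14.
R1 applies: 14 − 3 = 11.
R2 applies: 11 + 2 = 13.
R3 applies (level before this adjustment is 13 < 14, so +1): 13 + 1 = 14.
R4 applies: 14 − 2 = 12.
R6 applies: 12 − 3 = 9.
R7 applies: 9 + 4 = 13.
Final offense level: 13.
Criminal history: 6 prior points → Category 1 (0-6).
Level 13 falls in the 13-14 band.
Grid: Level 13-14 × Category 1 = 54-67 months.
Probation check: level 13 > 9 and category 1 ≤ 2 → not eligible.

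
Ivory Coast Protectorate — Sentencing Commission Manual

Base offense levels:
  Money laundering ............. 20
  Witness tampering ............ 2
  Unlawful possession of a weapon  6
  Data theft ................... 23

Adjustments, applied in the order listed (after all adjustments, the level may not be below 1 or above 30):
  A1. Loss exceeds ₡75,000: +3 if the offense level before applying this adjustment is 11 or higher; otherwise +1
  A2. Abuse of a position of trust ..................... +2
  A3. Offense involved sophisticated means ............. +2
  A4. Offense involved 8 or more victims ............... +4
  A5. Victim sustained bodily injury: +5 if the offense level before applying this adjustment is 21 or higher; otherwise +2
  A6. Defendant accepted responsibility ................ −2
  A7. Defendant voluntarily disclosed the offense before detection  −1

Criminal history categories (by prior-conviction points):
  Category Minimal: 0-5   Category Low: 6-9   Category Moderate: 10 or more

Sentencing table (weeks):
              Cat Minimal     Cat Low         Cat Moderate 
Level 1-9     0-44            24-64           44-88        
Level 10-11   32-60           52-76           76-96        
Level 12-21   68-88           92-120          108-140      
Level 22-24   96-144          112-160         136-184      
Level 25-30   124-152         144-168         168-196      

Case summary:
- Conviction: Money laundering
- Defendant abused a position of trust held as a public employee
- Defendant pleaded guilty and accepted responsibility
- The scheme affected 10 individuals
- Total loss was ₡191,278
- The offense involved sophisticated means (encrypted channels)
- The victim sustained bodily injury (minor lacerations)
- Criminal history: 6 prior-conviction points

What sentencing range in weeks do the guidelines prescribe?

Base offense level for money laundering: 20.
A1 applies (level before this adjustment is 20 ≥ 11, so +3): 20 + 3 = 23.
A2 applies: 23 + 2 = 25.
A3 applies: 25 + 2 = 27.
A4 applies: 27 + 4 = 31.
A5 applies (level before this adjustment is 31 ≥ 21, so +5): 31 + 5 = 36.
A6 applies: 36 − 2 = 34.
A7 does not apply.
Level 34 exceeds the maximum of 30; capped at 30.
Final offense level: 30.
Criminal history: 6 prior points → Category Low (6-9).
Level 30 falls in the 25-30 band.
Grid: Level 25-30 × Category Low = 144-168 weeks.

144-168 weeks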